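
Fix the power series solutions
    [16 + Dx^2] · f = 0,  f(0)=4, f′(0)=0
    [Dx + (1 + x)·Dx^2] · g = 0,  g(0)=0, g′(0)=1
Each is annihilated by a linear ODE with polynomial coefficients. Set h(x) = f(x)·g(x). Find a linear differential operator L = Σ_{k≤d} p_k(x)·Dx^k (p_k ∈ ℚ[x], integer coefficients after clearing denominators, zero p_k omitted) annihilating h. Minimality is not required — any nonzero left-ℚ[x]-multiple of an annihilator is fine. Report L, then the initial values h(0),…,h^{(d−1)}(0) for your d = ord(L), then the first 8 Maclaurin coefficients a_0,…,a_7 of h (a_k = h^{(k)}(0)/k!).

f: a_k = 4, 0, -32, 0, 128/3, 0, -1024/45, 0, …
g: a_k = 0, 1, -1/2, 1/3, -1/4, 1/5, -1/6, 1/7, …
Sym-product of L_f,L_g gives L₀ (≤ ord 4).
L = (15072 + 62976·x + 97024·x^2 + 65536·x^3 + 16384·x^4) + (1984 + 6080·x + 6144·x^2 + 2048·x^3)·Dx + (1950 + 8000·x + 12192·x^2 + 8192·x^3 + 2048·x^4)·Dx^2 + (124 + 380·x + 384·x^2 + 128·x^3)·Dx^3 + (63 + 254·x + 383·x^2 + 256·x^3 + 64·x^4)·Dx^4  (order 4).
h: a_k = 0, 4, -2, -92/3, 15, 164/5, -14, -1508/105, …
ICs: h(0) = 0, h′(0) = 4, h′′(0) = -4, h′′′(0) = -184.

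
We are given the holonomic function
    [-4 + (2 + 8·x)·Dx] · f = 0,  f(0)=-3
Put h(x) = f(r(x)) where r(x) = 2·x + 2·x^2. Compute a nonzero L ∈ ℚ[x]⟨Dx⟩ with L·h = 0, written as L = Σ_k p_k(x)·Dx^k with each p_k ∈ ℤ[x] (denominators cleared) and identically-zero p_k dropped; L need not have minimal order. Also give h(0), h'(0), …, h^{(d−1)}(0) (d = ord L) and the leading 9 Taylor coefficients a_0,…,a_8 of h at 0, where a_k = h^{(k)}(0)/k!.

f: a_k = -3, -6, 6, -12, 30, -84, 252, -792, 2574, …
Substitute x→r, Dx→(1/r')Dx; clear ⇒ L₀.
L = (-4 - 8·x) + (1 + 8·x + 8·x^2)·Dx  (order 1).
h: a_k = -3, -12, 12, -48, 216, -1056, 5472, -29568, 164832, …
ICs: h(0) = -3.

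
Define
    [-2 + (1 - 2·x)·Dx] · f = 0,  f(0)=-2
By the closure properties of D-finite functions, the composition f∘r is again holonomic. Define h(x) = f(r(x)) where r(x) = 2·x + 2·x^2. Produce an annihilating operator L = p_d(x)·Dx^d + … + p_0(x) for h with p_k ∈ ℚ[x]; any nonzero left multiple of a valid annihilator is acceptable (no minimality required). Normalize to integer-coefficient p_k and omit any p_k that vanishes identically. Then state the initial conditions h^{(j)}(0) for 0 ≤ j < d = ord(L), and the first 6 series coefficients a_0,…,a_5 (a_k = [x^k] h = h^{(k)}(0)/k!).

L = (4 + 8·x) + (-1 + 4·x + 4·x^2)·Dx  (order 1).
h: a_k = -2, -8, -40, -192, -928, -4480, …
ICs: h(0) = -2.

f: a_k = -2, -4, -8, -16, -32, -64, …
L₀ from L_f via x↦r, Dx↦r'^{-1}Dx.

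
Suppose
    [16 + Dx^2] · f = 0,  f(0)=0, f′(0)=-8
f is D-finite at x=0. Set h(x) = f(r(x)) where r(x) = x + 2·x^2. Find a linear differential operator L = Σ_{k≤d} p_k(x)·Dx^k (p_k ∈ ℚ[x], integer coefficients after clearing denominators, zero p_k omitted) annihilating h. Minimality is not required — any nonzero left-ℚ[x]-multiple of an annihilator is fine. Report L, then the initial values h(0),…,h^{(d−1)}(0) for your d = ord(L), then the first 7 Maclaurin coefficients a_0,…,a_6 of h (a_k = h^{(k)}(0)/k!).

L = (16 + 192·x + 768·x^2 + 1024·x^3) - 4·Dx + (1 + 4·x)·Dx^2  (order 2).
h: a_k = 0, -8, -16, 64/3, 128, 3584/15, 0, …
ICs: h(0) = 0, h′(0) = -8.

f: a_k = 0, -8, 0, 64/3, 0, -256/15, 0, …
Change of var in L_f (x↦r) gives L₀.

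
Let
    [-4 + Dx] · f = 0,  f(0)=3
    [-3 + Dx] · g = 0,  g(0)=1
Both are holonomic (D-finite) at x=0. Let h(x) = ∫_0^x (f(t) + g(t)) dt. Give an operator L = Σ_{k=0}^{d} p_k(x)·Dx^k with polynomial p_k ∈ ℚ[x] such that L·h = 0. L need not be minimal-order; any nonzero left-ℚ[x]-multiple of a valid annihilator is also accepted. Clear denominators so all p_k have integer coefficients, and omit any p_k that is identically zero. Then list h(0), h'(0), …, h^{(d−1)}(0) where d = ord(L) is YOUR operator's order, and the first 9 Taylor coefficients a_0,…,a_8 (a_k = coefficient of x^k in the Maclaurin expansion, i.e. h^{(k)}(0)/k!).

f: a_k = 3, 12, 24, 32, 32, 128/5, 256/15, 1024/105, 512/105, …
g: a_k = 1, 3, 9/2, 9/2, 27/8, 81/40, 81/80, 243/560, 729/4480, …
Sum ⇒ L₀ = lclm(L_f,L_g) in ℚ(x)⟨Dx⟩.
h=∫₀ˣh₀: take L = L₀·Dx.
L = 12·Dx - 7·Dx^2 + Dx^3  (order 3).
h: a_k = 0, 4, 15/2, 19/2, 73/8, 283/40, 221/48, 4339/1680, 17113/13440, …
ICs: h(0) = 0, h′(0) = 4, h′′(0) = 15.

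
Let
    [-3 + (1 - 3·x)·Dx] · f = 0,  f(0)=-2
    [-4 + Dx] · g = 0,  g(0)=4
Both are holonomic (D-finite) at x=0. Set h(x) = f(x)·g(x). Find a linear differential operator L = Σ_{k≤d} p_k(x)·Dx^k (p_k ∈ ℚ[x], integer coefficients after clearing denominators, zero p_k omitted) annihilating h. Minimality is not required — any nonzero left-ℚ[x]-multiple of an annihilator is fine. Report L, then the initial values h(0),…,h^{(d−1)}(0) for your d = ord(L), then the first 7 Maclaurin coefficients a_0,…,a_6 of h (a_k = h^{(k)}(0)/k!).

L = (7 - 12·x) + (-1 + 3·x)·Dx  (order 1).
h: a_k = -8, -56, -232, -2344/3, -7288/3, -110344/15, -995144/45, …
ICs: h(0) = -8.

f: a_k = -2, -6, -18, -54, -162, -486, -1458, …
g: a_k = 4, 16, 32, 128/3, 128/3, 512/15, 1024/45, …
Product ⇒ symmetric product L₀, ord ≤ 1.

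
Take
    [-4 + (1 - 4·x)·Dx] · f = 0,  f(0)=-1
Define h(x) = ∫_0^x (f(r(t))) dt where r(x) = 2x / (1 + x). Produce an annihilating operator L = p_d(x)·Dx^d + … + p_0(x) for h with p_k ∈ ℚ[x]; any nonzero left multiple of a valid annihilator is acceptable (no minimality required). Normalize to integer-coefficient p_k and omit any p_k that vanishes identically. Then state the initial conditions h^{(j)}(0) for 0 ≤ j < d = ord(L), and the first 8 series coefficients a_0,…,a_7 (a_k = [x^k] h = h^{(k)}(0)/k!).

f: a_k = -1, -4, -16, -64, -256, -1024, -4096, -16384, …
h₀=f(r): pull back L_f along r ⇒ L₀.
Integrate: L := L₀·Dx.
L = 8·Dx + (-1 + 6·x + 7·x^2)·Dx^2  (order 2).
h: a_k = 0, -1, -4, -56/3, -98, -2744/5, -9604/3, -19208, …
ICs: h(0) = 0, h′(0) = -1.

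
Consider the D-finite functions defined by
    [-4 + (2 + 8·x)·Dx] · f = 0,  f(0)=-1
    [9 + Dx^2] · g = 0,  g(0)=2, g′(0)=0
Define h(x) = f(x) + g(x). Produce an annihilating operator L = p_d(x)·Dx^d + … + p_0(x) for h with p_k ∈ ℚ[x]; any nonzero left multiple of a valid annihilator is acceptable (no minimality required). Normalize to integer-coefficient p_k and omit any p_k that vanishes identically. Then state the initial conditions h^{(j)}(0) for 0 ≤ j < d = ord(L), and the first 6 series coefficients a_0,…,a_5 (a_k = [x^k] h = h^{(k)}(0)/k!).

L = (-378 - 1296·x - 2592·x^2) + (45 + 828·x + 3888·x^2 + 5184·x^3)·Dx + (-42 - 144·x - 288·x^2)·Dx^2 + (5 + 92·x + 432·x^2 + 576·x^3)·Dx^3  (order 3).
h: a_k = 1, -2, -7, -4, 67/4, -28, …
ICs: h(0) = 1, h′(0) = -2, h′′(0) = -14.

f: a_k = -1, -2, 2, -4, 10, -28, …
g: a_k = 2, 0, -9, 0, 27/4, 0, …
Weyl lclm of L_f,L_g ⇒ L₀ (ord ≤ 3).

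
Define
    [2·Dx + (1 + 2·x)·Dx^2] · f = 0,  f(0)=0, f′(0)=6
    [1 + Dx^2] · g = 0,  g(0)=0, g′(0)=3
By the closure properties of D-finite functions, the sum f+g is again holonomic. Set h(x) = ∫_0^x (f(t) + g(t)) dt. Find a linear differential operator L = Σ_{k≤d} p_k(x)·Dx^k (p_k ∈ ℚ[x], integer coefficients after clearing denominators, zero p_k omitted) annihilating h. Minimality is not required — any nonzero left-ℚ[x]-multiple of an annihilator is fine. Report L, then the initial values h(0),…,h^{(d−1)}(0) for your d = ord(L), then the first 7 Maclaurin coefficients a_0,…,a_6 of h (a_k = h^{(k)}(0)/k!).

L = (50 + 8·x + 8·x^2)·Dx^2 + (9 + 22·x + 12·x^2 + 8·x^3)·Dx^3 + (50 + 8·x + 8·x^2)·Dx^4 + (9 + 22·x + 12·x^2 + 8·x^3)·Dx^5  (order 5).
h: a_k = 0, 0, 9/2, -2, 15/8, -12/5, 769/240, …
ICs: h(0) = 0, h′(0) = 0, h′′(0) = 9, h′′′(0) = -12, h′′′′(0) = 45.

f: a_k = 0, 6, -6, 8, -12, 96/5, -32, …
g: a_k = 0, 3, 0, -1/2, 0, 1/40, 0, …
L₀ := lclm(L_f,L_g); ord L₀ ≤ 2+2.
∫: right-multiply L₀ by Dx.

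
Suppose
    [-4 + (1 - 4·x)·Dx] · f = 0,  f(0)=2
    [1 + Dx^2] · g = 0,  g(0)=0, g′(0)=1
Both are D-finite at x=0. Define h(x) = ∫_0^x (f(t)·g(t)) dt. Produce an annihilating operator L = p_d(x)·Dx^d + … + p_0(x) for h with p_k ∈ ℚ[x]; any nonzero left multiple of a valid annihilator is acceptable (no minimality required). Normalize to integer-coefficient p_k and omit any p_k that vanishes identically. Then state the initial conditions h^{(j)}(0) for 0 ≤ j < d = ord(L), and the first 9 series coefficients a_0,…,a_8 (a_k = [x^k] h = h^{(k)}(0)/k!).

f: a_k = 2, 8, 32, 128, 512, 2048, 8192, 32768, 131072, …
g: a_k = 0, 1, 0, -1/6, 0, 1/120, 0, -1/5040, 0, …
f·g: L₀ = L_f ⊗_s L_g, ord ≤ 1·2.
Integrate: L := L₀·Dx.
L = (-1 + 4·x)·Dx + 8·Dx^2 + (-1 + 4·x)·Dx^3  (order 3).
h: a_k = 0, 0, 1, 8/3, 95/12, 76/3, 30401/360, 4343/15, 20429471/20160, …
ICs: h(0) = 0, h′(0) = 0, h′′(0) = 2.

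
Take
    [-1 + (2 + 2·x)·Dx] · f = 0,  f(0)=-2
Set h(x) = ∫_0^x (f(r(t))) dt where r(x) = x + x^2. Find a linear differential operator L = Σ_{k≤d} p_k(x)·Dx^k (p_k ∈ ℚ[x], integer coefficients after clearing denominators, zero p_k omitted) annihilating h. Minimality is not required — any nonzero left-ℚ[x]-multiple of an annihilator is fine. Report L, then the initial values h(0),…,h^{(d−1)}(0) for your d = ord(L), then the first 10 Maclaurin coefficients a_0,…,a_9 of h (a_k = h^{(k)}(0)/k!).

L = (-1 - 2·x)·Dx + (2 + 2·x + 2·x^2)·Dx^2  (order 2).
h: a_k = 0, -2, -1/2, -1/4, 3/32, -3/320, -5/256, 57/3584, -21/8192, -289/49152, …
ICs: h(0) = 0, h′(0) = -2.

f: a_k = -2, -1, 1/4, -1/8, 5/64, -7/128, 21/512, -33/1024, 429/16384, -715/32768, …
L₀ from L_f via x↦r, Dx↦r'^{-1}Dx.
h=∫₀ˣh₀: take L = L₀·Dx.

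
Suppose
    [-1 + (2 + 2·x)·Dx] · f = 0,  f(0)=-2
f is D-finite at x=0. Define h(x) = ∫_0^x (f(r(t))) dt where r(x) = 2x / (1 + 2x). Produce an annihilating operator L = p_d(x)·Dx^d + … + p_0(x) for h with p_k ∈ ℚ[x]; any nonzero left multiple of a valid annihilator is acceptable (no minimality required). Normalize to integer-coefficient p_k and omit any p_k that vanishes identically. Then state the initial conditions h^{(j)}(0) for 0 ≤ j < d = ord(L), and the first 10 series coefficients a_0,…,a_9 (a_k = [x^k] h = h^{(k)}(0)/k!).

f: a_k = -2, -1, 1/4, -1/8, 5/64, -7/128, 21/512, -33/1024, 429/16384, -715/32768, …
L₀ from L_f via x↦r, Dx↦r'^{-1}Dx.
Integrate: L := L₀·Dx.
L = -Dx + (1 + 6·x + 8·x^2)·Dx^2  (order 2).
h: a_k = 0, -2, -1, 5/3, -13/4, 141/20, -133/8, 2353/56, -7205/64, 182461/576, …
ICs: h(0) = 0, h′(0) = -2.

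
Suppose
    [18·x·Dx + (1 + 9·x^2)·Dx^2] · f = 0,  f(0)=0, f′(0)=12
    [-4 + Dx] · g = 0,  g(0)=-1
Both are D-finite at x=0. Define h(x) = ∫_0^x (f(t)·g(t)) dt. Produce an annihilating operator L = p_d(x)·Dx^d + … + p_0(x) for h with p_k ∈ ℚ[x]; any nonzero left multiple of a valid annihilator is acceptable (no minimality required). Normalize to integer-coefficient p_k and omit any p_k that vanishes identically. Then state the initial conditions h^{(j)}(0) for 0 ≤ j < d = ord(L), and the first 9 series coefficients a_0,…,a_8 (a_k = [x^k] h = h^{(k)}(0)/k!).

f: a_k = 0, 12, 0, -36, 0, 972/5, 0, -8748/7, 0, …
g: a_k = -1, -4, -8, -32/3, -32/3, -128/15, -256/45, -1024/315, -512/315, …
L₀ := L_f ⊗_s L_g (sym. prod.), ord ≤ 2.
h=∫₀ˣh₀: take L = L₀·Dx.
L = (16 - 72·x + 144·x^2)·Dx + (-8 + 18·x - 72·x^2)·Dx^2 + (1 + 9·x^2)·Dx^3  (order 3).
h: a_k = 0, 0, -6, -16, -15, 16/5, -86/15, -496/7, 269/210, …
ICs: h(0) = 0, h′(0) = 0, h′′(0) = -12.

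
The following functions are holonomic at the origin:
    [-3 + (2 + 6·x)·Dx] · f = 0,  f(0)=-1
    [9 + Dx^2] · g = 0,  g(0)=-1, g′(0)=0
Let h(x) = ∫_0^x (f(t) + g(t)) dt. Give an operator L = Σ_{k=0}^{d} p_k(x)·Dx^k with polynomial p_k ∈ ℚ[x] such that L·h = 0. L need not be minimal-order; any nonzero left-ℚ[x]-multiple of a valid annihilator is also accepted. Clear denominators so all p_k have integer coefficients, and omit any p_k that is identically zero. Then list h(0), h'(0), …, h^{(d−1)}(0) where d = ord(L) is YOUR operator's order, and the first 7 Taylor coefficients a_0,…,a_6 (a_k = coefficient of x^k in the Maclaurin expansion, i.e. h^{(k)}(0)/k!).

L = (-63 - 216·x - 324·x^2)·Dx + (18 + 198·x + 648·x^2 + 648·x^3)·Dx^2 + (-7 - 24·x - 36·x^2)·Dx^3 + (2 + 22·x + 72·x^2 + 72·x^3)·Dx^4  (order 4).
h: a_k = 0, -2, -3/4, 15/8, -27/64, -27/640, -567/512, …
ICs: h(0) = 0, h′(0) = -2, h′′(0) = -3/2, h′′′(0) = 45/4.

f: a_k = -1, -3/2, 9/8, -27/16, 405/128, -1701/256, 15309/1024, …
g: a_k = -1, 0, 9/2, 0, -27/8, 0, 81/80, …
L₀ := lclm(L_f,L_g); ord L₀ ≤ 1+2.
∫: right-multiply L₀ by Dx.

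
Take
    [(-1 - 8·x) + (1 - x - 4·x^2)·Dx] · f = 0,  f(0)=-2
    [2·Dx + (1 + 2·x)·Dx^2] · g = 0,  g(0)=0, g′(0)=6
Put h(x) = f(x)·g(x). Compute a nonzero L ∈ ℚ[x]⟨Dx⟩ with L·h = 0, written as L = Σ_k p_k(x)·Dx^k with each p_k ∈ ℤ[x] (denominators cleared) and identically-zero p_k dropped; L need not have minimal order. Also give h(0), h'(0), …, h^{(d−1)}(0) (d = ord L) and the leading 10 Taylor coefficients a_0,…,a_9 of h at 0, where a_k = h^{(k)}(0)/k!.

f: a_k = -2, -2, -10, -18, -58, -130, -362, -882, -2330, -5858, …
g: a_k = 0, 6, -6, 8, -12, 96/5, -32, 384/7, -96, 512/3, …
L₀ := L_f ⊗_s L_g (sym. prod.), ord ≤ 2.
L = (10 + 32·x) + (22·x + 40·x^2)·Dx + (-1 - x + 6·x^2 + 8·x^3)·Dx^2  (order 2).
h: a_k = 0, -12, 0, -64, -40, -1672/5, -2152/5, -13144/7, -119256/35, -1182248/105, …
ICs: h(0) = 0, h′(0) = -12.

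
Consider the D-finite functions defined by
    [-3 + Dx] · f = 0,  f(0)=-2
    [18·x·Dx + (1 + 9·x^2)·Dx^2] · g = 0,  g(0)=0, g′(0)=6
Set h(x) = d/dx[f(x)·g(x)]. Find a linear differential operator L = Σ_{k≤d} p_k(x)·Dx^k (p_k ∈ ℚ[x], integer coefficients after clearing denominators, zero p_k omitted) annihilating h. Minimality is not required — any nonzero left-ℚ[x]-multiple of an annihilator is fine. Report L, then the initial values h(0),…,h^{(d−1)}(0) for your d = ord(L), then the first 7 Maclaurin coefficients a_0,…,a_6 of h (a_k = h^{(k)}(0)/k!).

L = (9 + 135·x - 243·x^2 + 243·x^3) + (-54·x + 108·x^2 - 162·x^3)·Dx + (-1 + 3·x - 9·x^2 + 27·x^3)·Dx^2  (order 2).
h: a_k = -12, -72, -54, 216, -729/2, -2673, 67797/20, …
ICs: h(0) = -12, h′(0) = -72.

f: a_k = -2, -6, -9, -9, -27/4, -81/20, -81/40, …
g: a_k = 0, 6, 0, -18, 0, 486/5, 0, …
h₀=f·g: eliminate ⇒ L₀, order ≤ 1·2.
h=h₀': d/dx-closure on L₀ ⇒ L.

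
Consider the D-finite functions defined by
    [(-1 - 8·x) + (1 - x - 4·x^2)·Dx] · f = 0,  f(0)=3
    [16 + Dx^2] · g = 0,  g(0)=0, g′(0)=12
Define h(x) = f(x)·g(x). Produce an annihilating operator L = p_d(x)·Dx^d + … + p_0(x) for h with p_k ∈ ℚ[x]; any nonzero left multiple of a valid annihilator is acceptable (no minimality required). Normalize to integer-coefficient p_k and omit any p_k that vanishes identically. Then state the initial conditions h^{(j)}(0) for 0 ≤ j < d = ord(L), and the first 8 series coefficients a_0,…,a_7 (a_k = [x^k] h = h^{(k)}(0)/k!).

L = (-8 + 16·x + 64·x^2) + (2 + 16·x)·Dx + (-1 + x + 4·x^2)·Dx^2  (order 2).
h: a_k = 0, 36, 36, 84, 228, 3204/5, 7764/5, 143036/35, …
ICs: h(0) = 0, h′(0) = 36.

f: a_k = 3, 3, 15, 27, 87, 195, 543, 1323, …
g: a_k = 0, 12, 0, -32, 0, 128/5, 0, -1024/105, …
Product ⇒ symmetric product L₀, ord ≤ 2.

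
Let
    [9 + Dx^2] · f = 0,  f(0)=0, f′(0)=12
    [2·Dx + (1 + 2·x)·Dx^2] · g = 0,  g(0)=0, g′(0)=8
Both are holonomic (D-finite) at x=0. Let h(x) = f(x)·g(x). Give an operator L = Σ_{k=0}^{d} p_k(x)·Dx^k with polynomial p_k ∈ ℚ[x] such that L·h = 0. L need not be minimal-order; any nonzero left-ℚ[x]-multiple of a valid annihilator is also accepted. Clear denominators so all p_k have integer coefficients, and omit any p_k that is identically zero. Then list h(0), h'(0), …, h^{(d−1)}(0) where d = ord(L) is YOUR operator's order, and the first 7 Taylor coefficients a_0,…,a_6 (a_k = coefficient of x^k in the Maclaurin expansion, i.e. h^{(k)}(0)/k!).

f: a_k = 0, 12, 0, -18, 0, 81/10, 0, …
g: a_k = 0, 8, -8, 32/3, -16, 128/5, -128/3, …
f·g: L₀ = L_f ⊗_s L_g, ord ≤ 2·2.
L = (63 + 1053·x + 3969·x^2 + 5832·x^3 + 2916·x^4) + (63 + 450·x + 972·x^2 + 648·x^3)·Dx + (25 + 270·x + 918·x^2 + 1296·x^3 + 648·x^4)·Dx^2 + (7 + 50·x + 108·x^2 + 72·x^3)·Dx^3 + (2 + 17·x + 53·x^2 + 72·x^3 + 36·x^4)·Dx^4  (order 4).
h: a_k = 0, 0, 96, -96, -16, -48, 180, …
ICs: h(0) = 0, h′(0) = 0, h′′(0) = 192, h′′′(0) = -576.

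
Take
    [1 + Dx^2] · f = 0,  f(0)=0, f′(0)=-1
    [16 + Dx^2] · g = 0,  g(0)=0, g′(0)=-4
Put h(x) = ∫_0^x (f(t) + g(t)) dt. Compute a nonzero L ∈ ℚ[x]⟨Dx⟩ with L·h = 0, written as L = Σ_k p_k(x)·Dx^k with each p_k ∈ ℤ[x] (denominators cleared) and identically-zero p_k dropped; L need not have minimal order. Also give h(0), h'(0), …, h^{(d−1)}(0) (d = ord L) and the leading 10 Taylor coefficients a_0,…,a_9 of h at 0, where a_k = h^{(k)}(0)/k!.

L = 16·Dx + 17·Dx^3 + Dx^5  (order 5).
h: a_k = 0, 0, -5/2, 0, 65/24, 0, -205/144, 0, 3277/8064, 0, …
ICs: h(0) = 0, h′(0) = 0, h′′(0) = -5, h′′′(0) = 0, h′′′′(0) = 65.

f: a_k = 0, -1, 0, 1/6, 0, -1/120, 0, 1/5040, 0, -1/362880, …
g: a_k = 0, -4, 0, 32/3, 0, -128/15, 0, 1024/315, 0, -2048/2835, …
Sum ⇒ L₀ = lclm(L_f,L_g) in ℚ(x)⟨Dx⟩.
∫: right-multiply L₀ by Dx.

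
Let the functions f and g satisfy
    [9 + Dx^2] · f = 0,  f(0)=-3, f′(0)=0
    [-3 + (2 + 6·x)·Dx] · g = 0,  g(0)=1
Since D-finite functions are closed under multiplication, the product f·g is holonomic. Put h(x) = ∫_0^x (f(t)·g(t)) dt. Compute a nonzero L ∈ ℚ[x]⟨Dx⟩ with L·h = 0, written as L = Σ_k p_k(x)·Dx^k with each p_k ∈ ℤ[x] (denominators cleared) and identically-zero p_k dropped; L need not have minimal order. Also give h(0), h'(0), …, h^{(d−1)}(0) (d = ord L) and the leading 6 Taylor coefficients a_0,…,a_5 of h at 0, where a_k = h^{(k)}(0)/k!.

f: a_k = -3, 0, 27/2, 0, -81/8, 0, …
g: a_k = 1, 3/2, -9/8, 27/16, -405/128, 1701/256, …
L₀ := L_f ⊗_s L_g (sym. prod.), ord ≤ 2.
h=∫₀ˣh₀: take L = L₀·Dx.
L = (63 + 216·x + 324·x^2)·Dx + (-12 - 36·x)·Dx^2 + (4 + 24·x + 36·x^2)·Dx^3  (order 3).
h: a_k = 0, -3, -9/4, 45/8, 243/64, -405/128, …
ICs: h(0) = 0, h′(0) = -3, h′′(0) = -9/2.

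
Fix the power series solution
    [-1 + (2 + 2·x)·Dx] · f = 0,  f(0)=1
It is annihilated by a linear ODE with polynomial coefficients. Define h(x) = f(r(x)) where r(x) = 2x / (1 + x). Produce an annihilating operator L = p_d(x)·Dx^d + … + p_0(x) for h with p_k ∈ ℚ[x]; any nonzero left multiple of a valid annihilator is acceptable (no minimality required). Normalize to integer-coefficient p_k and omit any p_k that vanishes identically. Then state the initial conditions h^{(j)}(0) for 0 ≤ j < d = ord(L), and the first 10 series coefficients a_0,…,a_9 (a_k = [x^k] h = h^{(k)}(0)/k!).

L = -1 + (1 + 4·x + 3·x^2)·Dx  (order 1).
h: a_k = 1, 1, -3/2, 5/2, -37/8, 75/8, -327/16, 753/16, -14445/128, 35699/128, …
ICs: h(0) = 1.

f: a_k = 1, 1/2, -1/8, 1/16, -5/128, 7/256, -21/1024, 33/2048, -429/32768, 715/65536, …
Substitute x→r, Dx→(1/r')Dx; clear ⇒ L₀.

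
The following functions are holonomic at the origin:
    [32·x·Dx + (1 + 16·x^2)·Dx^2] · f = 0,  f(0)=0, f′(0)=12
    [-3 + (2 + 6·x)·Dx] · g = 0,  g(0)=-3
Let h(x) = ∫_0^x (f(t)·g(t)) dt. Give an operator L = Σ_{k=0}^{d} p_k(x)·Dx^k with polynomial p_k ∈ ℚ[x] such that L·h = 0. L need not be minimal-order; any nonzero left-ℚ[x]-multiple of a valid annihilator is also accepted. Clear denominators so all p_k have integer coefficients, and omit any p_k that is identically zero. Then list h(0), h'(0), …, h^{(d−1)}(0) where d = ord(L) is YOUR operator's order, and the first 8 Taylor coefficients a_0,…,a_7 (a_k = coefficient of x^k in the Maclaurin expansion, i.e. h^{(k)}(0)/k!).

L = (27 - 192·x - 144·x^2)·Dx + (-12 + 92·x + 576·x^2 + 576·x^3)·Dx^2 + (4 + 24·x + 100·x^2 + 384·x^3 + 576·x^4)·Dx^3  (order 3).
h: a_k = 0, 0, -18, -18, 465/8, 909/20, -103749/320, -857601/2240, …
ICs: h(0) = 0, h′(0) = 0, h′′(0) = -36.

f: a_k = 0, 12, 0, -64, 0, 3072/5, 0, -49152/7, …
g: a_k = -3, -9/2, 27/8, -81/16, 1215/128, -5103/256, 45927/1024, -216513/2048, …
Sym-product of L_f,L_g gives L₀ (≤ ord 2).
Integrate: L := L₀·Dx.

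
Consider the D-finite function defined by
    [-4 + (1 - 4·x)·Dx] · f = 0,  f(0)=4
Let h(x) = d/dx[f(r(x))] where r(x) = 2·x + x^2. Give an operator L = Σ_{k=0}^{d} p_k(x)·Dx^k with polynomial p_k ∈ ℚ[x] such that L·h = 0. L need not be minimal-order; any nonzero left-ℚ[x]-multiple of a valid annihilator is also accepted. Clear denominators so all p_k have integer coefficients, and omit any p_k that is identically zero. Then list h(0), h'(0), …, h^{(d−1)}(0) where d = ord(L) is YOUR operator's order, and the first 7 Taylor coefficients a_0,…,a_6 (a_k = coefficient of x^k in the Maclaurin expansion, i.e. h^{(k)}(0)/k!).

L = (17 + 24·x + 12·x^2) + (-1 + 7·x + 12·x^2 + 4·x^3)·Dx  (order 1).
h: a_k = 32, 544, 6912, 78080, 826880, 8406528, 83091456, …
ICs: h(0) = 32.

f: a_k = 4, 16, 64, 256, 1024, 4096, 16384, …
Substitute x→r, Dx→(1/r')Dx; clear ⇒ L₀.
h=h₀': d/dx-closure on L₀ ⇒ L.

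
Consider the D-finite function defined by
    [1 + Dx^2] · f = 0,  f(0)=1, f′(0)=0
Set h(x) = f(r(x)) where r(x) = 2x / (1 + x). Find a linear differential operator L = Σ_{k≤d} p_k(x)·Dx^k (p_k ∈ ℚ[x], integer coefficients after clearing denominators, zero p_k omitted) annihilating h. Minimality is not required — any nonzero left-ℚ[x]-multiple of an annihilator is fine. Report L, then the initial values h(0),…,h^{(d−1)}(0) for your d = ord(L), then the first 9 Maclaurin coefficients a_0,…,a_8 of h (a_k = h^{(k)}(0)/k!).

L = 4 + (2 + 6·x + 6·x^2 + 2·x^3)·Dx + (1 + 4·x + 6·x^2 + 4·x^3 + x^4)·Dx^2  (order 2).
h: a_k = 1, 0, -2, 4, -16/3, 16/3, -154/45, -4/5, 2354/315, …
ICs: h(0) = 1, h′(0) = 0.

f: a_k = 1, 0, -1/2, 0, 1/24, 0, -1/720, 0, 1/40320, …
L₀ from L_f via x↦r, Dx↦r'^{-1}Dx.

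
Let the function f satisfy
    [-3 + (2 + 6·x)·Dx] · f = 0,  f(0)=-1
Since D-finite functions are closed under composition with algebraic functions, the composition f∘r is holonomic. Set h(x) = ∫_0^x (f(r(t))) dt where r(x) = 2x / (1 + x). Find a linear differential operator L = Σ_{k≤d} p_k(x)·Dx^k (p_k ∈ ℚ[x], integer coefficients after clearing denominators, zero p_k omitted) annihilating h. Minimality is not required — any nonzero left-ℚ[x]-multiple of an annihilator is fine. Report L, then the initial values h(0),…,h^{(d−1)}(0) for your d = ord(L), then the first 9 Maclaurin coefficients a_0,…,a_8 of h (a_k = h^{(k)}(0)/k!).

L = -3·Dx + (1 + 8·x + 7·x^2)·Dx^2  (order 2).
h: a_k = 0, -1, -3/2, 5/2, -51/8, 861/40, -1379/16, 6141/16, -234975/128, …
ICs: h(0) = 0, h′(0) = -1.

f: a_k = -1, -3/2, 9/8, -27/16, 405/128, -1701/256, 15309/1024, -72171/2048, 2814669/32768, …
Change of var in L_f (x↦r) gives L₀.
Integrate: L := L₀·Dx.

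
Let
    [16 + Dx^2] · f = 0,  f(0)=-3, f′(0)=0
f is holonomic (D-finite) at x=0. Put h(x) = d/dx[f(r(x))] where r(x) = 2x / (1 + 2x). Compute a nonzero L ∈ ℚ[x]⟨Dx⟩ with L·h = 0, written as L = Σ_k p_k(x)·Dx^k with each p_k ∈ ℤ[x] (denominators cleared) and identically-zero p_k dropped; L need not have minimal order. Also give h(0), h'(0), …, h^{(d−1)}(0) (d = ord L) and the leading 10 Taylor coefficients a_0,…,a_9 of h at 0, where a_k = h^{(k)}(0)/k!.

f: a_k = -3, 0, 24, 0, -32, 0, 256/15, 0, -512/105, 0, …
f∘r: x↦r, Dx↦Dx/r' in L_f ⇒ L₀.
Differentiate: ansatz ord ≤ ord L₀ ⇒ L.
L = (88 + 96·x + 96·x^2) + (12 + 72·x + 144·x^2 + 96·x^3)·Dx + (1 + 8·x + 24·x^2 + 32·x^3 + 16·x^4)·Dx^2  (order 2).
h: a_k = 0, 192, -1152, 2560, 5120, -351232/5, 1763328/5, -25739264/21, 110198784/35, -4802363392/945, …
ICs: h(0) = 0, h′(0) = 192.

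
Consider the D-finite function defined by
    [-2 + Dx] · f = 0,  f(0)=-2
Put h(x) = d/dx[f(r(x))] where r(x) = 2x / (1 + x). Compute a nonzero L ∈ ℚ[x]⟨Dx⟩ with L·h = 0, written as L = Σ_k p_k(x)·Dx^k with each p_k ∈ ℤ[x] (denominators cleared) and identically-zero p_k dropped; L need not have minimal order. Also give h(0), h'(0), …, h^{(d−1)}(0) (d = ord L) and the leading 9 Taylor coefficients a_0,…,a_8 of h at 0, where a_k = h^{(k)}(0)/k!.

f: a_k = -2, -4, -4, -8/3, -4/3, -8/15, -8/45, -16/315, -4/315, …
h₀=f(r): pull back L_f along r ⇒ L₀.
Derive L from L₀ (diff closure).
L = (2 - 2·x) + (-1 - 2·x - x^2)·Dx  (order 1).
h: a_k = -8, -16, 8, 32/3, -56/3, 176/15, 136/45, -5056/315, 6632/315, …
ICs: h(0) = -8.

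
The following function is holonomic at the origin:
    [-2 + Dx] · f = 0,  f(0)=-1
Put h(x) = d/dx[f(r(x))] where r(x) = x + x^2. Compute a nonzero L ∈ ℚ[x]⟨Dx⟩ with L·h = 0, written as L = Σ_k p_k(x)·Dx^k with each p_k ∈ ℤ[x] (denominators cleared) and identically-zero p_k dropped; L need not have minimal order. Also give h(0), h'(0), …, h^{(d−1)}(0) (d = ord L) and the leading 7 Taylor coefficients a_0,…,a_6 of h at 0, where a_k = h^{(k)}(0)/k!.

f: a_k = -1, -2, -2, -4/3, -2/3, -4/15, -4/45, …
f∘r: x↦r, Dx↦Dx/r' in L_f ⇒ L₀.
h=h₀': d/dx-closure on L₀ ⇒ L.
L = (4 + 8·x + 8·x^2) + (-1 - 2·x)·Dx  (order 1).
h: a_k = -2, -8, -16, -80/3, -104/3, -608/15, -1856/45, …
ICs: h(0) = -2.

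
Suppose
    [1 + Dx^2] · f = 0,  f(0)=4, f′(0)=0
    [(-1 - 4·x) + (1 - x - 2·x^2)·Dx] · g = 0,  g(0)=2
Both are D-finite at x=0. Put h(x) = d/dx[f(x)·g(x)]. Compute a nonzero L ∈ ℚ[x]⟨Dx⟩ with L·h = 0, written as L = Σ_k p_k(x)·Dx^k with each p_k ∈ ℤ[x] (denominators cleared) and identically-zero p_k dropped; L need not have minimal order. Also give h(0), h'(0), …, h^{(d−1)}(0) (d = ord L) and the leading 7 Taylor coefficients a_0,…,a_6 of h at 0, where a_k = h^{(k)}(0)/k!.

f: a_k = 4, 0, -2, 0, 1/6, 0, -1/180, …
g: a_k = 2, 2, 6, 10, 22, 42, 86, …
f·g: L₀ = L_f ⊗_s L_g, ord ≤ 2·1.
Differentiate: ansatz ord ≤ ord L₀ ⇒ L.
L = (31 - 2·x - 3·x^2 + 4·x^3 + 4·x^4) + (10 + 42·x + 12·x^2 + 16·x^3)·Dx + (-3 + 2·x + 5·x^2 + 4·x^3 + 4·x^4)·Dx^2  (order 2).
h: a_k = 8, 40, 108, 916/3, 2225/3, 27089/15, 376523/90, …
ICs: h(0) = 8, h′(0) = 40.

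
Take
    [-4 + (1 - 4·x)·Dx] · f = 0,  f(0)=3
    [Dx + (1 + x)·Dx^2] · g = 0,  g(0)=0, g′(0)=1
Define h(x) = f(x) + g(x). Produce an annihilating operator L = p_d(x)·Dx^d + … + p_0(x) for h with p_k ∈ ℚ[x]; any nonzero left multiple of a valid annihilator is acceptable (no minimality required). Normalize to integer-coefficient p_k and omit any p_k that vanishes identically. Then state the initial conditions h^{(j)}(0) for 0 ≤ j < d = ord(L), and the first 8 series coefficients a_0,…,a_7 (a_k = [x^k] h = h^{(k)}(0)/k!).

f: a_k = 3, 12, 48, 192, 768, 3072, 12288, 49152, …
g: a_k = 0, 1, -1/2, 1/3, -1/4, 1/5, -1/6, 1/7, …
f+g: L₀ = lclm(L_f,L_g), ord ≤ 1+2.
L = (112 + 32·x)·Dx + (94 + 208·x + 64·x^2)·Dx^2 + (-9 + 23·x + 48·x^2 + 16·x^3)·Dx^3  (order 3).
h: a_k = 3, 13, 95/2, 577/3, 3071/4, 15361/5, 73727/6, 344065/7, …
ICs: h(0) = 3, h′(0) = 13, h′′(0) = 95.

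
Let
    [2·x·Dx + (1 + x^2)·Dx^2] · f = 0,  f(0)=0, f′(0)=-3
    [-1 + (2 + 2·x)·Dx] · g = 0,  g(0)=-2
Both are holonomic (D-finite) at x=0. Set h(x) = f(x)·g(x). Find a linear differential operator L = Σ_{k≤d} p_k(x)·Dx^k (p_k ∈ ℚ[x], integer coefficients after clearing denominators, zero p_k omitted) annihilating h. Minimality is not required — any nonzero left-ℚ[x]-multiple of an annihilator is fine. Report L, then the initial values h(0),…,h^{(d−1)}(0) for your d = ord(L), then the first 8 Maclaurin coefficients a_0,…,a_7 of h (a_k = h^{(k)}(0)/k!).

L = (3 - 4·x - x^2) + (-4 + 4·x + 12·x^2 + 4·x^3)·Dx + (4 + 8·x + 8·x^2 + 8·x^3 + 4·x^4)·Dx^2  (order 2).
h: a_k = 0, 6, 3, -11/4, -5/8, 389/320, 409/640, -18853/17920, …
ICs: h(0) = 0, h′(0) = 6.

f: a_k = 0, -3, 0, 1, 0, -3/5, 0, 3/7, …
g: a_k = -2, -1, 1/4, -1/8, 5/64, -7/128, 21/512, -33/1024, …
f·g: L₀ = L_f ⊗_s L_g, ord ≤ 2·1.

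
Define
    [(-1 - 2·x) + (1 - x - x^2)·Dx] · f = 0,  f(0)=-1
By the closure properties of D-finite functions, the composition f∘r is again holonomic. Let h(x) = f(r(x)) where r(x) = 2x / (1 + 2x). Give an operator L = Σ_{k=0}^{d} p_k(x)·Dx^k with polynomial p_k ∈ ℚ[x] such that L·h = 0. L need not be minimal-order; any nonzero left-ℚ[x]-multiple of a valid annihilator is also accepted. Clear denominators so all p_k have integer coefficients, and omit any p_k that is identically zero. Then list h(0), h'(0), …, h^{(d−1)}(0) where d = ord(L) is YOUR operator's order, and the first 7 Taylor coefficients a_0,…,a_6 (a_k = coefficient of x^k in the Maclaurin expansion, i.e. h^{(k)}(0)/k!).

L = (2 + 12·x) + (-1 - 4·x + 8·x^3)·Dx  (order 1).
h: a_k = -1, -2, -4, 0, -16, 32, -128, …
ICs: h(0) = -1.

f: a_k = -1, -1, -2, -3, -5, -8, -13, …
L₀ from L_f via x↦r, Dx↦r'^{-1}Dx.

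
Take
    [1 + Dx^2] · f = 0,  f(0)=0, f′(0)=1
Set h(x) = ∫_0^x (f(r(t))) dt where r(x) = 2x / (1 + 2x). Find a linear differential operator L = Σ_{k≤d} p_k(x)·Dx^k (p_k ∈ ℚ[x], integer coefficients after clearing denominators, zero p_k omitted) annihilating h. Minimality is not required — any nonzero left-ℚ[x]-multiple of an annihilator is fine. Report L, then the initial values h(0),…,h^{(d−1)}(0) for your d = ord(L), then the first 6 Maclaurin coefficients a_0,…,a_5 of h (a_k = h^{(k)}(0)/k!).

L = 4·Dx + (4 + 24·x + 48·x^2 + 32·x^3)·Dx^2 + (1 + 8·x + 24·x^2 + 32·x^3 + 16·x^4)·Dx^3  (order 3).
h: a_k = 0, 0, 1, -4/3, 5/3, -8/5, …
ICs: h(0) = 0, h′(0) = 0, h′′(0) = 2.

f: a_k = 0, 1, 0, -1/6, 0, 1/120, …
L₀ from L_f via x↦r, Dx↦r'^{-1}Dx.
h=∫₀ˣh₀: take L = L₀·Dx.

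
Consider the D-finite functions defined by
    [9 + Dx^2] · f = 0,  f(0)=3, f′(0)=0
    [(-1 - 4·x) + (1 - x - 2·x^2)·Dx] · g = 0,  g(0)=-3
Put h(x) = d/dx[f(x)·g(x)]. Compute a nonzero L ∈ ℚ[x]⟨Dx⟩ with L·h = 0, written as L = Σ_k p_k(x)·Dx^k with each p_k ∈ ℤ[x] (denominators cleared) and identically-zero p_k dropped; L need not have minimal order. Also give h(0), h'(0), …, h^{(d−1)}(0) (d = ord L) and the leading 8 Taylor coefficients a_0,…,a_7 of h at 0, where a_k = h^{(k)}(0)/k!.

L = (-33 - 162·x - 243·x^2 + 324·x^3 + 324·x^4) + (-6 - 6·x + 108·x^2 + 144·x^3)·Dx + (5 - 14·x - 19·x^2 + 36·x^3 + 36·x^4)·Dx^2  (order 2).
h: a_k = -9, 27, -27/2, -63/2, -675/8, -5643/40, -32067/80, -473769/560, …
ICs: h(0) = -9, h′(0) = 27.

f: a_k = 3, 0, -27/2, 0, 81/8, 0, -243/80, 0, …
g: a_k = -3, -3, -9, -15, -33, -63, -129, -255, …
f·g: L₀ = L_f ⊗_s L_g, ord ≤ 2·1.
h=h₀': d/dx-closure on L₀ ⇒ L.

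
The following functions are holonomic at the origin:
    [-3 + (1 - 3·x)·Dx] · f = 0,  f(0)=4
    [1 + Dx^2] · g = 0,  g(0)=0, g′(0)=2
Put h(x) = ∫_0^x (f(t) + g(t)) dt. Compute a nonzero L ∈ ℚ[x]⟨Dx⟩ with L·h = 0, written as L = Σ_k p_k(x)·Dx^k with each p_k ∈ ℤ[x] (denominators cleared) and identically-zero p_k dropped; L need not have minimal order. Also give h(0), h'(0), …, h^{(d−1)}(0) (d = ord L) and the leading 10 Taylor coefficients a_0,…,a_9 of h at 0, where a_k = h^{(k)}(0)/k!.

L = (165 - 18·x + 27·x^2)·Dx + (-19 + 63·x - 27·x^2 + 27·x^3)·Dx^2 + (165 - 18·x + 27·x^2)·Dx^3 + (-19 + 63·x - 27·x^2 + 27·x^3)·Dx^4  (order 4).
h: a_k = 0, 4, 7, 12, 323/12, 324/5, 58321/360, 2916/7, 22044959/20160, 2916, …
ICs: h(0) = 0, h′(0) = 4, h′′(0) = 14, h′′′(0) = 72.

f: a_k = 4, 12, 36, 108, 324, 972, 2916, 8748, 26244, 78732, …
g: a_k = 0, 2, 0, -1/3, 0, 1/60, 0, -1/2520, 0, 1/181440, …
Weyl lclm of L_f,L_g ⇒ L₀ (ord ≤ 3).
h=∫h₀ ⇒ L = L₀·Dx.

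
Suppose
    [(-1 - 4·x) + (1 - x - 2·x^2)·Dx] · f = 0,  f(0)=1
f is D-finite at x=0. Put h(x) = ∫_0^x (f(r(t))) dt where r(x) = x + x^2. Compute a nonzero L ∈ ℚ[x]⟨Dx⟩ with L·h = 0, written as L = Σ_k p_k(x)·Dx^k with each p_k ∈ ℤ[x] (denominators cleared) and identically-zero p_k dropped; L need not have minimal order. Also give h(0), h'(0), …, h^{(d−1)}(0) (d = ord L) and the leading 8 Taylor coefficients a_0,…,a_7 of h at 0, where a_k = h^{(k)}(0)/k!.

f: a_k = 1, 1, 3, 5, 11, 21, 43, 85, …
Change of var in L_f (x↦r) gives L₀.
h=∫₀ˣh₀: take L = L₀·Dx.
L = (1 + 6·x + 12·x^2 + 8·x^3)·Dx + (-1 + x + 3·x^2 + 4·x^3 + 2·x^4)·Dx^2  (order 2).
h: a_k = 0, 1, 1/2, 4/3, 11/4, 29/5, 40/3, 219/7, …
ICs: h(0) = 0, h′(0) = 1.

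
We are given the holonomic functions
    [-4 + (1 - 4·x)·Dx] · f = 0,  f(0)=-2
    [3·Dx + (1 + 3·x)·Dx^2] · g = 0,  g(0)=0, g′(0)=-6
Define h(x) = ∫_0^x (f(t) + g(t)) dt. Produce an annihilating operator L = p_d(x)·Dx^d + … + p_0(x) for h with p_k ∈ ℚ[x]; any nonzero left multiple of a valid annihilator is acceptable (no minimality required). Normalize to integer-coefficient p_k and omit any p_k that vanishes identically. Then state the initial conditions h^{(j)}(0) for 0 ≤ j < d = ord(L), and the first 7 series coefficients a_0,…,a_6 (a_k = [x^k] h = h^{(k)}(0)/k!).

L = (432 + 288·x)·Dx^2 + (78 + 720·x + 576·x^2)·Dx^3 + (-11 - x + 144·x^2 + 144·x^3)·Dx^4  (order 4).
h: a_k = 0, -2, -7, -23/3, -73/2, -943/10, -5363/15, …
ICs: h(0) = 0, h′(0) = -2, h′′(0) = -14, h′′′(0) = -46.

f: a_k = -2, -8, -32, -128, -512, -2048, -8192, …
g: a_k = 0, -6, 9, -18, 81/2, -486/5, 243, …
h₀=f+g: left-lcm gives L₀, ord ≤ 3.
h=∫h₀ ⇒ L = L₀·Dx.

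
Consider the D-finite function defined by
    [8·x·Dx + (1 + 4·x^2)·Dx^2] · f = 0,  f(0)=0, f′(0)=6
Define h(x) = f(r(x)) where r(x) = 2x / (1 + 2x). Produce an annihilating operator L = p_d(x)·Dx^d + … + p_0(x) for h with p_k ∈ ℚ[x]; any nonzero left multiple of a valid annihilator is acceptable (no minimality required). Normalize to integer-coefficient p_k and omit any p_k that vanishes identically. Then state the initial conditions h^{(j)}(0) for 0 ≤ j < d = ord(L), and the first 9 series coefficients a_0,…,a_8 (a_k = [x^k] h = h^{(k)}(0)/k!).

L = (4 + 40·x)·Dx + (1 + 4·x + 20·x^2)·Dx^2  (order 2).
h: a_k = 0, 12, -24, -16, 288, -3648/5, -1408, 106752/7, -32256, …
ICs: h(0) = 0, h′(0) = 12.

f: a_k = 0, 6, 0, -8, 0, 96/5, 0, -384/7, 0, …
h₀=f(r): pull back L_f along r ⇒ L₀.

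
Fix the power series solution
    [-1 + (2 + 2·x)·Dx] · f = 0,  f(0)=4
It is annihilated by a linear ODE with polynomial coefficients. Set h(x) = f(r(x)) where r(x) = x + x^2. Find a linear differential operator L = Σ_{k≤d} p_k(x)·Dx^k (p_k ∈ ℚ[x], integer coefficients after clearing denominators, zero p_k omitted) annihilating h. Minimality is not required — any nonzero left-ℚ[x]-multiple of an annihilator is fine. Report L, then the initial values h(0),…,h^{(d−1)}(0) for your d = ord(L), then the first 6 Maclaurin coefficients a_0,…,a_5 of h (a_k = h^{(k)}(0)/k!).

L = (-1 - 2·x) + (2 + 2·x + 2·x^2)·Dx  (order 1).
h: a_k = 4, 2, 3/2, -3/4, 3/32, 15/64, …
ICs: h(0) = 4.

f: a_k = 4, 2, -1/2, 1/4, -5/32, 7/64, …
Substitute x→r, Dx→(1/r')Dx; clear ⇒ L₀.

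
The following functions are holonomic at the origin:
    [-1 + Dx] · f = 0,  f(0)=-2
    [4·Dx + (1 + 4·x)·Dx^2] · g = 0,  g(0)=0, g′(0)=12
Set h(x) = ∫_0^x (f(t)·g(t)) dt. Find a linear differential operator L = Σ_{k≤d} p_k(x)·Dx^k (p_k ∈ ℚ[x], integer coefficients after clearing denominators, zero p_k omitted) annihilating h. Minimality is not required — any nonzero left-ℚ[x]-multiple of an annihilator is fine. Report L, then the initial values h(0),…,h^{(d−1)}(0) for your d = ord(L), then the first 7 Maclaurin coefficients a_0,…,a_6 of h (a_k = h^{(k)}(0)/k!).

L = (-3 + 4·x)·Dx + (2 - 8·x)·Dx^2 + (1 + 4·x)·Dx^3  (order 3).
h: a_k = 0, 0, -12, 8, -23, 276/5, -1503/10, …
ICs: h(0) = 0, h′(0) = 0, h′′(0) = -24.

f: a_k = -2, -2, -1, -1/3, -1/12, -1/60, -1/360, …
g: a_k = 0, 12, -24, 64, -192, 3072/5, -2048, …
f·g: L₀ = L_f ⊗_s L_g, ord ≤ 1·2.
h=∫h₀ ⇒ L = L₀·Dx.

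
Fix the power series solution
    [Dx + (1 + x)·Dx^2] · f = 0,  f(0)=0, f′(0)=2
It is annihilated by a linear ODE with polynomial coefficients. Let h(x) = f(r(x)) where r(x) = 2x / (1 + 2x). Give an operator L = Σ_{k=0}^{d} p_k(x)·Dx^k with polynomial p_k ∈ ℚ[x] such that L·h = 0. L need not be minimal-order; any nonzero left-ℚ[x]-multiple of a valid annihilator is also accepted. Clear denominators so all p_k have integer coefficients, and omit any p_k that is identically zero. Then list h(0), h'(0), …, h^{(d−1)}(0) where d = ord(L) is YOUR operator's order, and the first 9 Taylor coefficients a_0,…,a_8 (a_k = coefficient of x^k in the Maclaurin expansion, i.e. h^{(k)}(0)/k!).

L = (6 + 16·x)·Dx + (1 + 6·x + 8·x^2)·Dx^2  (order 2).
h: a_k = 0, 4, -12, 112/3, -120, 1984/5, -1344, 32512/7, -16320, …
ICs: h(0) = 0, h′(0) = 4.

f: a_k = 0, 2, -1, 2/3, -1/2, 2/5, -1/3, 2/7, -1/4, …
Substitute x→r, Dx→(1/r')Dx; clear ⇒ L₀.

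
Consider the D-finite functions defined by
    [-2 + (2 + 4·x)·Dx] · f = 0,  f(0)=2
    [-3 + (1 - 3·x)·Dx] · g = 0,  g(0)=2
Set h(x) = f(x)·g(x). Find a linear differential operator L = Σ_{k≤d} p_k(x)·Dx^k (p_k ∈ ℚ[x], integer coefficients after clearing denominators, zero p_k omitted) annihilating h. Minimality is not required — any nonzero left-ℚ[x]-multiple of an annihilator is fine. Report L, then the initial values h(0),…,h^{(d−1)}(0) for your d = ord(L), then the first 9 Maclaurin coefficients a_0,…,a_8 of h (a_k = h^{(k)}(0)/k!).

L = (4 + 3·x) + (-1 + x + 6·x^2)·Dx  (order 1).
h: a_k = 4, 16, 46, 140, 835/2, 1256, 15051/4, 22593/2, 1084035/32, …
ICs: h(0) = 4.

f: a_k = 2, 2, -1, 1, -5/4, 7/4, -21/8, 33/8, -429/64, …
g: a_k = 2, 6, 18, 54, 162, 486, 1458, 4374, 13122, …
Product ⇒ symmetric product L₀, ord ≤ 1.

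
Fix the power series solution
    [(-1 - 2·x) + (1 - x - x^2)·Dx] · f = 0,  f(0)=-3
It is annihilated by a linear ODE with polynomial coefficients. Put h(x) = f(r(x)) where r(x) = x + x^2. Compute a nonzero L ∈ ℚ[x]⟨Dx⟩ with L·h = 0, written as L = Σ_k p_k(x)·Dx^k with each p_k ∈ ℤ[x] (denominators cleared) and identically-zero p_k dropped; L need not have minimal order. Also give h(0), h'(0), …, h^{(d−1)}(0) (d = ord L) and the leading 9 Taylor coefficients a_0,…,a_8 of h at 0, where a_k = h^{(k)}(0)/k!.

L = (1 + 4·x + 6·x^2 + 4·x^3) + (-1 + x + 2·x^2 + 2·x^3 + x^4)·Dx  (order 1).
h: a_k = -3, -3, -9, -21, -48, -111, -258, -597, -1383, …
ICs: h(0) = -3.

f: a_k = -3, -3, -6, -9, -15, -24, -39, -63, -102, …
L₀ from L_f via x↦r, Dx↦r'^{-1}Dx.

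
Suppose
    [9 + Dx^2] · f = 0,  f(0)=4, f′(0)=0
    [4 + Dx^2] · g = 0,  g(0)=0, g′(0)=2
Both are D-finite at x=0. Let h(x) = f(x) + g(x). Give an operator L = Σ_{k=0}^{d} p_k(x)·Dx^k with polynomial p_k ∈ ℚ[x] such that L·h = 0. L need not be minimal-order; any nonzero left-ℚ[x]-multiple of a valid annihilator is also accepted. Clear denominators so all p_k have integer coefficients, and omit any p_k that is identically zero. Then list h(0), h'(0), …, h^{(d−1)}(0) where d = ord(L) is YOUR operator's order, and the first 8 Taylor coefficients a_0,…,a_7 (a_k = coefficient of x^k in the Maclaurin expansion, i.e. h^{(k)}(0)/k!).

f: a_k = 4, 0, -18, 0, 27/2, 0, -81/20, 0, …
g: a_k = 0, 2, 0, -4/3, 0, 4/15, 0, -8/315, …
Sum ⇒ L₀ = lclm(L_f,L_g) in ℚ(x)⟨Dx⟩.
L = 36 + 13·Dx^2 + Dx^4  (order 4).
h: a_k = 4, 2, -18, -4/3, 27/2, 4/15, -81/20, -8/315, …
ICs: h(0) = 4, h′(0) = 2, h′′(0) = -36, h′′′(0) = -8.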